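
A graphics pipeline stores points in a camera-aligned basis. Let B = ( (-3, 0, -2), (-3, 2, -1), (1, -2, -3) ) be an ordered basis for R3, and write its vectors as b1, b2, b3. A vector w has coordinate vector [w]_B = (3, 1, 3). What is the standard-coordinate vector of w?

(-9, -4, -16)

w = M [w]_B, where M has columns b1, ..., b3.
Carrying out the matrix-vector product, w = (-9, -4, -16).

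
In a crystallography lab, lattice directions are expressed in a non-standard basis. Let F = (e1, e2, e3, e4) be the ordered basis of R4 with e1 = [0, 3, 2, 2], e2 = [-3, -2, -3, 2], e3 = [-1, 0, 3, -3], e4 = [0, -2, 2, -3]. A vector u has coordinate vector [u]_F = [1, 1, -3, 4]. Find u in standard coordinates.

The coordinates say u = e1 + e2 - 3e3 + 4e4; adding the scaled basis vectors gives [0, -7, -2, 1].

[0, -7, -2, 1]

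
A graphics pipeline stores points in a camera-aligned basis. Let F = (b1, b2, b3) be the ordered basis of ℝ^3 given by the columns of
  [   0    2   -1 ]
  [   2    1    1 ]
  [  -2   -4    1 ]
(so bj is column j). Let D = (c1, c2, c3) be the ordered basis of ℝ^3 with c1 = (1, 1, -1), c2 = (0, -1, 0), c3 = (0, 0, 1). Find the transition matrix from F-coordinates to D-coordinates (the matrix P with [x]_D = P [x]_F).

[[0, 2, -1], [-2, 1, -2], [-2, -2, 0]]

Let M have columns bj and N have columns cj. Then for every x, N [x]_D = x = M [x]_F, so P = N^(-1) M.
Since det N = -1, N^(-1) has integer entries; multiplying gives P = [[0, 2, -1], [-2, 1, -2], [-2, -2, 0]].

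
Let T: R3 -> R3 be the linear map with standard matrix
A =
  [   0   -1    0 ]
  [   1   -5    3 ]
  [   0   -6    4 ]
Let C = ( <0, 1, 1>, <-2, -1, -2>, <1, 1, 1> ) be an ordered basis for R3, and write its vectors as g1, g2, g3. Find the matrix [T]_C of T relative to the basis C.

Let P have columns g1, ..., g3. Then [T]_C = P^(-1) A P.
Here det P = -1, so P^(-1) is integer; computing A P first and then P^(-1)(A P) gives [[-1, -3, -1], [0, -1, 1], [-1, -1, 1]].

[[-1, -3, -1], [0, -1, 1], [-1, -1, 1]]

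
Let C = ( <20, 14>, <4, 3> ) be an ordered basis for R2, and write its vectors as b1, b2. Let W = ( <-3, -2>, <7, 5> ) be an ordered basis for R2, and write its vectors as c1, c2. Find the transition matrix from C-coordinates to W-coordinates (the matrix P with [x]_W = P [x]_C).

[[-2, 1], [2, 1]]

Let M have columns bj and N have columns cj. Then for every x, N [x]_W = x = M [x]_C, so P = N^(-1) M.
Since det N = -1, N^(-1) has integer entries; multiplying gives P = [[-2, 1], [2, 1]].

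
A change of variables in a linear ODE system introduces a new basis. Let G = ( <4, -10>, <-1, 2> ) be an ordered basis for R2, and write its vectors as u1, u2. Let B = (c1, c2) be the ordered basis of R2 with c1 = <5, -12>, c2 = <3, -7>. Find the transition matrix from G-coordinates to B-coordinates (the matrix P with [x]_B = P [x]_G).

[[2, 1], [-2, -2]]

Take x = uj: its G-coordinates are the j-th standard unit vector, so P e_j — column j of P — equals [uj]_B.
u1 = 2c1 - 2c2, giving column 1 = <2, -2>; repeating for each j gives P = [[2, 1], [-2, -2]].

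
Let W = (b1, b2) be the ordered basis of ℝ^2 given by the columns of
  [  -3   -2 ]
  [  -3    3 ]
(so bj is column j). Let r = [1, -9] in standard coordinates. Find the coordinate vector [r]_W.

[r]_W is the unique c with M c = r, where M has columns b1, b2.
System: -3c_1 - 2c_2 = 1, -3c_1 + 3c_2 = -9; solving gives c_1 = 1, c_2 = -2.
Check: b1 - 2b2 = [1, -9].

[1, -2]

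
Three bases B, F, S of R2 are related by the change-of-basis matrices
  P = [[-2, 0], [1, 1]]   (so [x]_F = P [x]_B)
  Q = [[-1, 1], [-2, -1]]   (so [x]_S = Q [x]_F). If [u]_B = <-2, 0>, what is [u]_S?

<-6, -6>

First [u]_F = P [u]_B = <4, -2>.
Then [u]_S = Q [u]_F = <-6, -6>.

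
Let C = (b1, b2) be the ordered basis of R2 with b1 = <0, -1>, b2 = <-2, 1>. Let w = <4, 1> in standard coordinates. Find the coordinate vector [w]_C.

<-3, -2>

We seek scalars with c_1 b1 + c_2 b2 = w; equivalently solve M c = w where the columns of M are b1, b2.
System: 0c_1 - 2c_2 = 4, -c_1 + c_2 = 1; solving gives c_1 = -3, c_2 = -2.
Check: -3b1 - 2b2 = <4, 1>.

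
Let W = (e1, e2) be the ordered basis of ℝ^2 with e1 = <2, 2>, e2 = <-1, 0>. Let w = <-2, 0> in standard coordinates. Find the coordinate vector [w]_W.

<0, 2>

Write w = c_1 e1 + c_2 e2 and solve for the c_i.
System: 2c_1 - c_2 = -2, 2c_1 + 0c_2 = 0; solving gives c_1 = 0, c_2 = 2.
Check: 0·e1 + 2e2 = <-2, 0>.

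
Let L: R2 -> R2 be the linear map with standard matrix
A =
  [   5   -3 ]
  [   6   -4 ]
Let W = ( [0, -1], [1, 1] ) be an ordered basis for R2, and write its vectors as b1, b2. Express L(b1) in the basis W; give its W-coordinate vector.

Column 1 of [L]_W is the W-coordinate vector of L(b1).
In standard coordinates L(b1) = A b1 = [3, 4].
Converting to W: [3, 4] = -b1 + 3b2, so the coordinate vector is [-1, 3].

[-1, 3]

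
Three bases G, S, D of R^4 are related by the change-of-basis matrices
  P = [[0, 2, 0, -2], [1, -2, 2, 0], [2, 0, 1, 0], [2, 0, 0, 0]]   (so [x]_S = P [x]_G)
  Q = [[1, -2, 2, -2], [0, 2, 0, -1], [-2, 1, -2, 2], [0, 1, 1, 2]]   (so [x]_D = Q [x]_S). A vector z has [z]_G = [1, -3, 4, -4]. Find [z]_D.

Apply P to get S-coordinates [2, 15, 6, 2], then Q to get D-coordinates.
The result is [z]_D = [-20, 28, 3, 25].

[-20, 28, 3, 25]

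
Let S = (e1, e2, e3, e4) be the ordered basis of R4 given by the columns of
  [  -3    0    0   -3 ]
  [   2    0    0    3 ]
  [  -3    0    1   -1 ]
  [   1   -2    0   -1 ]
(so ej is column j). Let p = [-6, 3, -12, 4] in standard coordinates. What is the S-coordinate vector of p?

[3, 0, -4, -1]

Write p = c_1 e1 + ... + c_4 e4 and solve for the c_i.
Row-reducing the augmented matrix [M | p] gives c = (3, 0, -4, -1).
Check: 3e1 + 0·e2 - 4e3 - e4 = [-6, 3, -12, 4].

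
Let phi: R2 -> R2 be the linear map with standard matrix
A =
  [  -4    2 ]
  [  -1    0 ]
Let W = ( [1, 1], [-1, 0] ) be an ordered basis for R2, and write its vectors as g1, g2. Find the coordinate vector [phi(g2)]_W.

[1, -3]

Column 2 of [phi]_W is the W-coordinate vector of phi(g2).
In standard coordinates phi(g2) = A g2 = [4, 1].
Converting to W: [4, 1] = g1 - 3g2, so the coordinate vector is [1, -3].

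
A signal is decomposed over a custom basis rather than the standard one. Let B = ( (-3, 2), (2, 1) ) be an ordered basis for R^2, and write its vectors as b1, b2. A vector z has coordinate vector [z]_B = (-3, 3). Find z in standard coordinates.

(15, -3)

The coordinates say z = -3b1 + 3b2; adding the scaled basis vectors gives (15, -3).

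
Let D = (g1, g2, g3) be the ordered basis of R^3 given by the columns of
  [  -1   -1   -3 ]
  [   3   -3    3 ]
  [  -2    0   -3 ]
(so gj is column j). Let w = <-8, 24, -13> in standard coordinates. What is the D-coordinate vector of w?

<2, -3, 3>

We seek scalars with c_1 g1 + ... + c_3 g3 = w; equivalently solve M c = w where the columns of M are g1, ..., g3.
Solving this 3x3 system gives c = (2, -3, 3).
Check: 2g1 - 3g2 + 3g3 = <-8, 24, -13>.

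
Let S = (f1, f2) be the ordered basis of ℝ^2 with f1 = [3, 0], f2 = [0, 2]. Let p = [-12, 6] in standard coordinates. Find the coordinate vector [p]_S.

[p]_S is the unique c with M c = p, where M has columns f1, f2.
System: 3c_1 + 0c_2 = -12, 0c_1 + 2c_2 = 6; solving gives c_1 = -4, c_2 = 3.
Check: -4f1 + 3f2 = [-12, 6].

[-4, 3]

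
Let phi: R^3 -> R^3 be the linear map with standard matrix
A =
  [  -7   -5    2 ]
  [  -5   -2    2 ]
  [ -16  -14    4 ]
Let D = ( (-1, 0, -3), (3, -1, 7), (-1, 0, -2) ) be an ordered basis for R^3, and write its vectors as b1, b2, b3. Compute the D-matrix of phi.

With P the matrix whose columns are b1, ..., b3, [phi]_D = P^(-1) A P.
Column by column: phi(b1) = A b1 = (1, -1, 4); its D-coordinates (-1, 1, 3) give column 1.
Continuing for each basis vector yields [phi]_D = [[-1, 1, -3], [1, -1, -1], [3, -2, -3]].

[[-1, 1, -3], [1, -1, -1], [3, -2, -3]]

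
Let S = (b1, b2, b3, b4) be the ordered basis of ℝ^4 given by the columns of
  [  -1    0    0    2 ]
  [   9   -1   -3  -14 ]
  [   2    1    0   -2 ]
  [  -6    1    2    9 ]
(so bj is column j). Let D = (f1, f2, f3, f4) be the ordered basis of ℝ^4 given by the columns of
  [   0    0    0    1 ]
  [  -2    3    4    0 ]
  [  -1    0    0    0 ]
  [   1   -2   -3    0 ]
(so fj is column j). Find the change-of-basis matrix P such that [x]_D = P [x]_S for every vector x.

[[-2, -1, 0, 2], [-1, -1, -1, -2], [2, 0, 0, -1], [-1, 0, 0, 2]]

Take x = bj: its S-coordinates are the j-th standard unit vector, so P e_j — column j of P — equals [bj]_D.
b1 = -2f1 - f2 + 2f3 - f4, giving column 1 = [-2, -1, 2, -1]; repeating for each j gives P = [[-2, -1, 0, 2], [-1, -1, -1, -2], [2, 0, 0, -1], [-1, 0, 0, 2]].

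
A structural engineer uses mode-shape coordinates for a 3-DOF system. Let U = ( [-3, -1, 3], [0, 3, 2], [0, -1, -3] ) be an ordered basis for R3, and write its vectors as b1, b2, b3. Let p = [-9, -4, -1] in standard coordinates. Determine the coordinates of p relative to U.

[3, 1, 4]

[p]_U is the unique c with M c = p, where M has columns b1, ..., b3.
Solving this 3x3 system gives c = (3, 1, 4).
Check: 3b1 + b2 + 4b3 = [-9, -4, -1].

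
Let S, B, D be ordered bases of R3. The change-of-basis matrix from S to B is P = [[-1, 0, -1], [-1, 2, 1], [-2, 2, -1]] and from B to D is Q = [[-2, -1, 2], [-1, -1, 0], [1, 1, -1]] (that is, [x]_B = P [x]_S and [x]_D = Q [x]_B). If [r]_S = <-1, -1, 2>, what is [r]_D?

First [r]_B = P [r]_S = <-1, 1, -2>.
Then [r]_D = Q [r]_B = <-3, 0, 2>.

<-3, 0, 2>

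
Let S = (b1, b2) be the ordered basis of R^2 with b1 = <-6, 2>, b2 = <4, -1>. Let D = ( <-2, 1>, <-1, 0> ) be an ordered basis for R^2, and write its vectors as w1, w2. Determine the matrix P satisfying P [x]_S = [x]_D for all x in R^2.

[[2, -1], [2, -2]]

Column j of P is [bj]_D, since P maps S-coordinates to D-coordinates.
Expressing b1 in D: b1 = 2w1 + 2w2, so column 1 of P is <2, 2>.
Doing the same for each bj gives P = [[2, -1], [2, -2]].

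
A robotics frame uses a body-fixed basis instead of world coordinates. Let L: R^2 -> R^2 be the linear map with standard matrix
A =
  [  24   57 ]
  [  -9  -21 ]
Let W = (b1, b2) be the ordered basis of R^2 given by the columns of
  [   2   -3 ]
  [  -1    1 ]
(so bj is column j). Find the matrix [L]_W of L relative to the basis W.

Let P have columns b1, b2. Then [L]_W = P^(-1) A P.
Here det P = -1, so P^(-1) is integer; computing A P first and then P^(-1)(A P) gives [[0, -3], [3, 3]].

[[0, -3], [3, 3]]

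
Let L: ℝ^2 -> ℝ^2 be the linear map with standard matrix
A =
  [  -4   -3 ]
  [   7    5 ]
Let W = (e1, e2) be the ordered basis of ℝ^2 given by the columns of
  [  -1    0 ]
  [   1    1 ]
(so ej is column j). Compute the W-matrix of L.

Let P have columns e1, e2. Then [L]_W = P^(-1) A P.
Here det P = -1, so P^(-1) is integer; computing A P first and then P^(-1)(A P) gives [[-1, 3], [-1, 2]].

[[-1, 3], [-1, 2]]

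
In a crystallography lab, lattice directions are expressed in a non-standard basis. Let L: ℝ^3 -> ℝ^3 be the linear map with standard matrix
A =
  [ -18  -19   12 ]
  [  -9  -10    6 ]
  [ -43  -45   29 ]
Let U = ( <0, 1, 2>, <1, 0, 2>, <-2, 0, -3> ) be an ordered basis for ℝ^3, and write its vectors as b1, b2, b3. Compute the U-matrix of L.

[[2, 3, 0], [3, 0, -2], [-1, -3, -1]]

With P the matrix whose columns are b1, ..., b3, [L]_U = P^(-1) A P.
Column by column: L(b1) = A b1 = <5, 2, 13>; its U-coordinates <2, 3, -1> give column 1.
Continuing for each basis vector yields [L]_U = [[2, 3, 0], [3, 0, -2], [-1, -3, -1]].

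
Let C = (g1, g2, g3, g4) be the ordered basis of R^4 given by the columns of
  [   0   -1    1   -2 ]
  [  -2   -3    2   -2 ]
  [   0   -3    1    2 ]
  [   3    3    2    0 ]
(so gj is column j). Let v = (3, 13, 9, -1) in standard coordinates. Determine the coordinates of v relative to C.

(-2, -1, 4, 1)

Write v = c_1 g1 + ... + c_4 g4 and solve for the c_i.
Gaussian elimination on [M | v] yields c = (-2, -1, 4, 1).
Check: -2g1 - g2 + 4g3 + g4 = (3, 13, 9, -1).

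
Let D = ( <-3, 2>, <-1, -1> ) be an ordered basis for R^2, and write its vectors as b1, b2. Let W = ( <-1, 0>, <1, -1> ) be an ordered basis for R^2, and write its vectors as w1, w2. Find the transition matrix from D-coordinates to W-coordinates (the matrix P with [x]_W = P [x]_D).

Column j of P is [bj]_W, since P maps D-coordinates to W-coordinates.
Expressing b1 in W: b1 = w1 - 2w2, so column 1 of P is <1, -2>.
Doing the same for each bj gives P = [[1, 2], [-2, 1]].

[[1, 2], [-2, 1]]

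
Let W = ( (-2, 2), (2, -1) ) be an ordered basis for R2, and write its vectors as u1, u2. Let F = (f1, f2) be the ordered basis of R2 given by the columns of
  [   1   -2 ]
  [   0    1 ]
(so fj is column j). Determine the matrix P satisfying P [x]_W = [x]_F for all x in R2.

[[2, 0], [2, -1]]

Let M have columns uj and N have columns fj. Then for every x, N [x]_F = x = M [x]_W, so P = N^(-1) M.
Since det N = 1, N^(-1) has integer entries; multiplying gives P = [[2, 0], [2, -1]].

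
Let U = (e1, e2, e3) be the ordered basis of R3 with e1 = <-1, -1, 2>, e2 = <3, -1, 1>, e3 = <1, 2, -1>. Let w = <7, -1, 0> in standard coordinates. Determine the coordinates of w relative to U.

<-1, 2, 0>

Write w = c_1 e1 + ... + c_3 e3 and solve for the c_i.
Gaussian elimination on [M | w] yields c = (-1, 2, 0).
Check: -e1 + 2e2 + 0·e3 = <7, -1, 0>.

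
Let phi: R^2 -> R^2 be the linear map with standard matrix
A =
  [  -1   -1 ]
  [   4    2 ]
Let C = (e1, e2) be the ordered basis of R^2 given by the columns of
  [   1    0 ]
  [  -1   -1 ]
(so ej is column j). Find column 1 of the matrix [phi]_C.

(0, -2)

Compute phi(e1) = A e1 = (0, 2) in standard coordinates.
Then write this in C-coordinates: solve for y in y_1 e1 + y_2 e2 = (0, 2).
This gives y = (0, -2), which is column 1 of [phi]_C.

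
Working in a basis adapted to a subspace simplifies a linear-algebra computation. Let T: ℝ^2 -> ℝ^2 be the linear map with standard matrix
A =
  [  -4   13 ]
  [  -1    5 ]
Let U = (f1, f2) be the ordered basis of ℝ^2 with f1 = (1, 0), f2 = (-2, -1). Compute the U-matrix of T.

Let P have columns f1, f2. Then [T]_U = P^(-1) A P.
Here det P = -1, so P^(-1) is integer; computing A P first and then P^(-1)(A P) gives [[-2, 1], [1, 3]].

[[-2, 1], [1, 3]]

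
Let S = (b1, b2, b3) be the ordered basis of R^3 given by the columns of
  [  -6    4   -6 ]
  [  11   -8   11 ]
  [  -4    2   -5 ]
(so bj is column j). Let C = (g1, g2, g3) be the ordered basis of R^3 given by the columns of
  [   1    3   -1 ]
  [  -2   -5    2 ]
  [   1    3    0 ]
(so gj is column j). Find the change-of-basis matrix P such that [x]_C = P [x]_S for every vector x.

Let M have columns bj and N have columns gj. Then for every x, N [x]_C = x = M [x]_S, so P = N^(-1) M.
Since det N = 1, N^(-1) has integer entries; multiplying gives P = [[-1, 2, -2], [-1, 0, -1], [2, -2, 1]].

[[-1, 2, -2], [-1, 0, -1], [2, -2, 1]]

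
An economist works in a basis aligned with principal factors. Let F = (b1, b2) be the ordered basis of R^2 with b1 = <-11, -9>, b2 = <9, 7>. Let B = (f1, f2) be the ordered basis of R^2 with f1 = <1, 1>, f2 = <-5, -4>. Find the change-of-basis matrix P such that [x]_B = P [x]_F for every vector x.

[[-1, -1], [2, -2]]

Take x = bj: its F-coordinates are the j-th standard unit vector, so P e_j — column j of P — equals [bj]_B.
b1 = -f1 + 2f2, giving column 1 = <-1, 2>; repeating for each j gives P = [[-1, -1], [2, -2]].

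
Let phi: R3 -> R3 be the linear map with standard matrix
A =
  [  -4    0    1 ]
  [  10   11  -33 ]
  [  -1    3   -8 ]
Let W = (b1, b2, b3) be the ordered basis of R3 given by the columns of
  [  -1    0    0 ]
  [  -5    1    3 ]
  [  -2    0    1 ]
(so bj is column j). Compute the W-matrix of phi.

[[-2, 0, -1], [-3, 2, -2], [-2, 3, -1]]

The j-th column of [phi]_W is [phi(bj)]_W.
phi(b1) = A b1 = (2, 1, 2) = -2b1 - 3b2 - 2b3, so column 1 is (-2, -3, -2).
Repeating for b2, b3 and assembling the columns gives [[-2, 0, -1], [-3, 2, -2], [-2, 3, -1]].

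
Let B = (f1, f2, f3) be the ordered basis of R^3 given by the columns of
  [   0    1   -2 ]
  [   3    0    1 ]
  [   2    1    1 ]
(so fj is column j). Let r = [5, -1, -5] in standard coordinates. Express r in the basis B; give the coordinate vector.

[1, -3, -4]

Write r = c_1 f1 + ... + c_3 f3 and solve for the c_i.
Gaussian elimination on [M | r] yields c = (1, -3, -4).
Check: f1 - 3f2 - 4f3 = [5, -1, -5].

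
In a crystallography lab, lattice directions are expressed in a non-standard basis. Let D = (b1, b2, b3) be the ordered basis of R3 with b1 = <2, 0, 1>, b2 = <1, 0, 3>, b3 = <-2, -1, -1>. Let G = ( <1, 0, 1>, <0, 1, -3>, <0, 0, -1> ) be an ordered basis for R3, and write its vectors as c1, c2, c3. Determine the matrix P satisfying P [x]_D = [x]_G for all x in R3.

[[2, 1, -2], [0, 0, -1], [1, -2, 2]]

Let M have columns bj and N have columns cj. Then for every x, N [x]_G = x = M [x]_D, so P = N^(-1) M.
Since det N = -1, N^(-1) has integer entries; multiplying gives P = [[2, 1, -2], [0, 0, -1], [1, -2, 2]].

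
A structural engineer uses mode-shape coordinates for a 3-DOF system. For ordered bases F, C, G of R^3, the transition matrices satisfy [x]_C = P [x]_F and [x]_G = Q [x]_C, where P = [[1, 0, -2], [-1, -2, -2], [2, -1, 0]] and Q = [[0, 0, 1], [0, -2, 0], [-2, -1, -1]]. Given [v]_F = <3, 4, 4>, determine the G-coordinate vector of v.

First [v]_C = P [v]_F = <-5, -19, 2>.
Then [v]_G = Q [v]_C = <2, 38, 27>.

<2, 38, 27>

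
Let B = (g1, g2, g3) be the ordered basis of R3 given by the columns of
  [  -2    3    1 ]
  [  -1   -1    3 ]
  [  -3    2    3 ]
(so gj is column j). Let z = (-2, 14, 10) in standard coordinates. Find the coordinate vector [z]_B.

[z]_B is the unique c with M c = z, where M has columns g1, ..., g3.
Row-reducing the augmented matrix [M | z] gives c = (-4, -4, 2).
Check: -4g1 - 4g2 + 2g3 = (-2, 14, 10).

(-4, -4, 2)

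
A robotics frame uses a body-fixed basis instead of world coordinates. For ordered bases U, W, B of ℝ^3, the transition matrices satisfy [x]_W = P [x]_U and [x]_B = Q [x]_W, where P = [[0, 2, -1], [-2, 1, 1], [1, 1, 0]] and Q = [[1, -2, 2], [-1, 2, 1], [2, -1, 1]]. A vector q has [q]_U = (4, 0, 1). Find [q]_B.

(21, -9, 9)

Composing the changes, [q]_B = Q P [q]_U.
Q P = [[6, 2, -3], [-3, 1, 3], [3, 4, -3]]; applying this to (4, 0, 1) gives (21, -9, 9).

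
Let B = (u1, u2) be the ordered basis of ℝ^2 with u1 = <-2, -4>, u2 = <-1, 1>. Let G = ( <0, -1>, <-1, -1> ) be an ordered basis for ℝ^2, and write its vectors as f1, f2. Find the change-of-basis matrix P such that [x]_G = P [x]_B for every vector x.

Let M have columns uj and N have columns fj. Then for every x, N [x]_G = x = M [x]_B, so P = N^(-1) M.
Since det N = -1, N^(-1) has integer entries; multiplying gives P = [[2, -2], [2, 1]].

[[2, -2], [2, 1]]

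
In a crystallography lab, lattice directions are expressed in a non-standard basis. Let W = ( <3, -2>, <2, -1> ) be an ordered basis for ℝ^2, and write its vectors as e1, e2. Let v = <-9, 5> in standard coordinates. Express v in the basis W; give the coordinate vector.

[v]_W is the unique c with M c = v, where M has columns e1, e2.
System: 3c_1 + 2c_2 = -9, -2c_1 - c_2 = 5; solving gives c_1 = -1, c_2 = -3.
Check: -e1 - 3e2 = <-9, 5>.

<-1, -3>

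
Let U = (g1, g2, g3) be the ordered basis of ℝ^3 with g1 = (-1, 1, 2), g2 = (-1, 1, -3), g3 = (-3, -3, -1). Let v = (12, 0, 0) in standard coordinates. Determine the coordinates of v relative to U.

(-4, -2, -2)

We seek scalars with c_1 g1 + ... + c_3 g3 = v; equivalently solve M c = v where the columns of M are g1, ..., g3.
Solving this 3x3 system gives c = (-4, -2, -2).
Check: -4g1 - 2g2 - 2g3 = (12, 0, 0).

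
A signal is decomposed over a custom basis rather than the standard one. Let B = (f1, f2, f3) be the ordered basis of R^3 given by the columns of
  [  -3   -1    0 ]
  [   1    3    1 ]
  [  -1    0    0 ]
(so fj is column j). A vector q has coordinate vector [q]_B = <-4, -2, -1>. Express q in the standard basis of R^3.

<14, -11, 4>

By definition q = -4f1 - 2f2 - f3.
Summing componentwise gives <14, -11, 4>.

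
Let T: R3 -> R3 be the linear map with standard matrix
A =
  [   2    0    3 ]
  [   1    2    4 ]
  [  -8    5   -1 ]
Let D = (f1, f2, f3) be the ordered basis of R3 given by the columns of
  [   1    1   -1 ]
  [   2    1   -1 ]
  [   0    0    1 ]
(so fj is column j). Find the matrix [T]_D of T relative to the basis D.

With P the matrix whose columns are f1, ..., f3, [T]_D = P^(-1) A P.
Column by column: T(f1) = A f1 = <2, 5, 2>; its D-coordinates <3, 1, 2> give column 1.
Continuing for each basis vector yields [T]_D = [[3, 1, 0], [1, -2, 3], [2, -3, 2]].

[[3, 1, 0], [1, -2, 3], [2, -3, 2]]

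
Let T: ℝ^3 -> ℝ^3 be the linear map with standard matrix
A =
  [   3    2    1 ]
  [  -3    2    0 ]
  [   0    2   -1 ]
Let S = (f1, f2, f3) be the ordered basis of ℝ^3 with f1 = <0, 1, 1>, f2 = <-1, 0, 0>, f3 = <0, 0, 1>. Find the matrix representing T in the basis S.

[[2, 3, 0], [-3, 3, -1], [-1, -3, -1]]

The j-th column of [T]_S is [T(fj)]_S.
T(f1) = A f1 = <3, 2, 1> = 2f1 - 3f2 - f3, so column 1 is <2, -3, -1>.
Repeating for f2, f3 and assembling the columns gives [[2, 3, 0], [-3, 3, -1], [-1, -3, -1]].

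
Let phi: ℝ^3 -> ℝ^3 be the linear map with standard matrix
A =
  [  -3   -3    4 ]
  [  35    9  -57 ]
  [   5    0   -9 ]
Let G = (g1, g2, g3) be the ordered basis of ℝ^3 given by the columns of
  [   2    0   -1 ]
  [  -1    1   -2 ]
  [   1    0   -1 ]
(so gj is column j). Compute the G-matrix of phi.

With P the matrix whose columns are g1, ..., g3, [phi]_G = P^(-1) A P.
Column by column: phi(g1) = A g1 = [1, 4, 1]; its G-coordinates [0, 2, -1] give column 1.
Continuing for each basis vector yields [phi]_G = [[0, -3, 1], [2, 0, -1], [-1, -3, -3]].

[[0, -3, 1], [2, 0, -1], [-1, -3, -3]]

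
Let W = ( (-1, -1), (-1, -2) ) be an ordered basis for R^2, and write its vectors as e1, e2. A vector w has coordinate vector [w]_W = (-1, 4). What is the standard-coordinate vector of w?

The coordinates say w = -e1 + 4e2; adding the scaled basis vectors gives (-3, -7).

(-3, -7)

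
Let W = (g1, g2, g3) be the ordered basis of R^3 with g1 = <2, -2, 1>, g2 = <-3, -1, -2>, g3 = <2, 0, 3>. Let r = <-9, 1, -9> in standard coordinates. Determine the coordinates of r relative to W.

<-1, 1, -2>

Write r = c_1 g1 + ... + c_3 g3 and solve for the c_i.
Solving this 3x3 system gives c = (-1, 1, -2).
Check: -g1 + g2 - 2g3 = <-9, 1, -9>.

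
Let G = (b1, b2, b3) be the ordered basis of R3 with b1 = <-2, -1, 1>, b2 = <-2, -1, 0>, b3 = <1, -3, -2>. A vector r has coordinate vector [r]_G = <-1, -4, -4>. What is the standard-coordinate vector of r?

By definition r = -b1 - 4b2 - 4b3.
Summing componentwise gives <6, 17, 7>.

<6, 17, 7>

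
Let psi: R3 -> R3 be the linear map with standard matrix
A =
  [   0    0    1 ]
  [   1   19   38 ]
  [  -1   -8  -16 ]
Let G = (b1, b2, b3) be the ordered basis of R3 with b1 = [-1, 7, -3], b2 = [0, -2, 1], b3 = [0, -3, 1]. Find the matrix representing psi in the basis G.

[[3, -1, -1], [3, -2, 3], [-1, -1, 2]]

The j-th column of [psi]_G is [psi(bj)]_G.
psi(b1) = A b1 = [-3, 18, -7] = 3b1 + 3b2 - b3, so column 1 is [3, 3, -1].
Repeating for b2, b3 and assembling the columns gives [[3, -1, -1], [3, -2, 3], [-1, -1, 2]].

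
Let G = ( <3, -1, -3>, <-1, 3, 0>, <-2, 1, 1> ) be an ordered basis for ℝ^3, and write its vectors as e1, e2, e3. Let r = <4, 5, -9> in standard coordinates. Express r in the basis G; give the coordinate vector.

We seek scalars with c_1 e1 + ... + c_3 e3 = r; equivalently solve M c = r where the columns of M are e1, ..., e3.
Gaussian elimination on [M | r] yields c = (4, 2, 3).
Check: 4e1 + 2e2 + 3e3 = <4, 5, -9>.

<4, 2, 3>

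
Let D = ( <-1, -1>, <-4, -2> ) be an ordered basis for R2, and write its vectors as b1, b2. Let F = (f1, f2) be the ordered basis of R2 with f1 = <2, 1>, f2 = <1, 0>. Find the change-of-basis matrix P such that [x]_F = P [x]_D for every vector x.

Take x = bj: its D-coordinates are the j-th standard unit vector, so P e_j — column j of P — equals [bj]_F.
b1 = -f1 + f2, giving column 1 = <-1, 1>; repeating for each j gives P = [[-1, -2], [1, 0]].

[[-1, -2], [1, 0]]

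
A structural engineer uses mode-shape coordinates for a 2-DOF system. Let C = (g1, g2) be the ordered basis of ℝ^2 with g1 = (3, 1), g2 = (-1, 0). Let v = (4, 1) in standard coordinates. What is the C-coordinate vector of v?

(1, -1)

We seek scalars with c_1 g1 + c_2 g2 = v; equivalently solve M c = v where the columns of M are g1, g2.
System: 3c_1 - c_2 = 4, c_1 + 0c_2 = 1; solving gives c_1 = 1, c_2 = -1.
Check: g1 - g2 = (4, 1).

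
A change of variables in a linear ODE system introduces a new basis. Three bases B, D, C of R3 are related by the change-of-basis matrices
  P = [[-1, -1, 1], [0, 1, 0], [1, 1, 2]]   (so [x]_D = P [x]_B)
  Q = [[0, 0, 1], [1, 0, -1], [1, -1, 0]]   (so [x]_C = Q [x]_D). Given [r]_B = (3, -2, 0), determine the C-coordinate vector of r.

Apply P to get D-coordinates (-1, -2, 1), then Q to get C-coordinates.
The result is [r]_C = (1, -2, 1).

(1, -2, 1)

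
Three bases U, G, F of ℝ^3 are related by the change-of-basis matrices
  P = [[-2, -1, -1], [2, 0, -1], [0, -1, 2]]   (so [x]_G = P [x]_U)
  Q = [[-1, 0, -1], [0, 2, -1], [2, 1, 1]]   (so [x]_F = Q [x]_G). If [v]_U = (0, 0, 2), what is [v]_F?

First [v]_G = P [v]_U = (-2, -2, 4).
Then [v]_F = Q [v]_G = (-2, -8, -2).

(-2, -8, -2)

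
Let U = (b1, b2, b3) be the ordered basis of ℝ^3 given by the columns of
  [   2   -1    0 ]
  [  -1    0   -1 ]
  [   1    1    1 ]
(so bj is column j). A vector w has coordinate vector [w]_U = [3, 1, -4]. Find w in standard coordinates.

w = M [w]_U, where M has columns b1, ..., b3.
Carrying out the matrix-vector product, w = [5, 1, 0].

[5, 1, 0]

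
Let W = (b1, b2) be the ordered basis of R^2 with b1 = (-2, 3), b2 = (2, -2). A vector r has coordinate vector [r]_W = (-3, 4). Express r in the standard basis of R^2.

(14, -17)

r = M [r]_W, where M has columns b1, b2.
Carrying out the matrix-vector product, r = (14, -17).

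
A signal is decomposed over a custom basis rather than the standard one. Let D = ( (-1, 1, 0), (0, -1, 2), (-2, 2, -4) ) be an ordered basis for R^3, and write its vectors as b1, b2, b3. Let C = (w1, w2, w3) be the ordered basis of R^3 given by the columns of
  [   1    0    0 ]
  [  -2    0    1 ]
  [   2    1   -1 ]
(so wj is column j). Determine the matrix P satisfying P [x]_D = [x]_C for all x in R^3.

[[-1, 0, -2], [1, 1, -2], [-1, -1, -2]]

Take x = bj: its D-coordinates are the j-th standard unit vector, so P e_j — column j of P — equals [bj]_C.
b1 = -w1 + w2 - w3, giving column 1 = (-1, 1, -1); repeating for each j gives P = [[-1, 0, -2], [1, 1, -2], [-1, -1, -2]].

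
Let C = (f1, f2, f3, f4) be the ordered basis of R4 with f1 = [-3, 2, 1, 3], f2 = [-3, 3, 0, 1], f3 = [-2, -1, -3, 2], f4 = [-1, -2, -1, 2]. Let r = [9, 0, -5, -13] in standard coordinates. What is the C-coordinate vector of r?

We seek scalars with c_1 f1 + ... + c_4 f4 = r; equivalently solve M c = r where the columns of M are f1, ..., f4.
Row-reducing the augmented matrix [M | r] gives c = (-3, 0, 2, -4).
Check: -3f1 + 0·f2 + 2f3 - 4f4 = [9, 0, -5, -13].

[-3, 0, 2, -4]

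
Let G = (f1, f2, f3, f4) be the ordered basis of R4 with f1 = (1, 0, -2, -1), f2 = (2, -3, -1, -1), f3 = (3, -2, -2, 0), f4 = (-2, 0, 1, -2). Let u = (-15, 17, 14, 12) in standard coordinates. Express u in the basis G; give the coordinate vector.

(-3, -3, -4, -3)

We seek scalars with c_1 f1 + ... + c_4 f4 = u; equivalently solve M c = u where the columns of M are f1, ..., f4.
Row-reducing the augmented matrix [M | u] gives c = (-3, -3, -4, -3).
Check: -3f1 - 3f2 - 4f3 - 3f4 = (-15, 17, 14, 12).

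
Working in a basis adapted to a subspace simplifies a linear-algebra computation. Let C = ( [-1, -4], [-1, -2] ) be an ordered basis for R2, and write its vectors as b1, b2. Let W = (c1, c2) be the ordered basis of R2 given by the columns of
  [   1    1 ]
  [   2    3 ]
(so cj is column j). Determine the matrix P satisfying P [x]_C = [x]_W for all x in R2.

[[1, -1], [-2, 0]]

Take x = bj: its C-coordinates are the j-th standard unit vector, so P e_j — column j of P — equals [bj]_W.
b1 = c1 - 2c2, giving column 1 = [1, -2]; repeating for each j gives P = [[1, -1], [-2, 0]].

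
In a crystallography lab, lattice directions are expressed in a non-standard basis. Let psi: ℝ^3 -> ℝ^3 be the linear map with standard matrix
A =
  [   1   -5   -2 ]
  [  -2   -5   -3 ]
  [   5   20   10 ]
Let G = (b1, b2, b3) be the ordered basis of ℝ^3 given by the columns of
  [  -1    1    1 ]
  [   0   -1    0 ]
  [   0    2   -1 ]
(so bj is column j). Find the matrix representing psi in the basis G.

Let P have columns b1, ..., b3. Then [psi]_G = P^(-1) A P.
Here det P = -1, so P^(-1) is integer; computing A P first and then P^(-1)(A P) gives [[0, 2, -1], [-2, 3, -1], [1, 1, 3]].

[[0, 2, -1], [-2, 3, -1], [1, 1, 3]]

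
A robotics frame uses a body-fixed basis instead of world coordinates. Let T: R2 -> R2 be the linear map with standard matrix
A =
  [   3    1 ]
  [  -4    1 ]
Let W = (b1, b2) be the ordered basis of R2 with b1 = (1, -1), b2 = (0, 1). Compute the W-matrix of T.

[[2, 1], [-3, 2]]

Let P have columns b1, b2. Then [T]_W = P^(-1) A P.
Here det P = 1, so P^(-1) is integer; computing A P first and then P^(-1)(A P) gives [[2, 1], [-3, 2]].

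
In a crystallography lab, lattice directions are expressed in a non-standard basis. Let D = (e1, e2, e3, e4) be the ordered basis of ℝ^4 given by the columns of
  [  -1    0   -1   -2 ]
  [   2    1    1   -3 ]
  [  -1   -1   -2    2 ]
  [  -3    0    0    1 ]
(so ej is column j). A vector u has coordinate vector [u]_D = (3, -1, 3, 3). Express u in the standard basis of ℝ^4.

The coordinates say u = 3e1 - e2 + 3e3 + 3e4; adding the scaled basis vectors gives (-12, -1, -2, -6).

(-12, -1, -2, -6)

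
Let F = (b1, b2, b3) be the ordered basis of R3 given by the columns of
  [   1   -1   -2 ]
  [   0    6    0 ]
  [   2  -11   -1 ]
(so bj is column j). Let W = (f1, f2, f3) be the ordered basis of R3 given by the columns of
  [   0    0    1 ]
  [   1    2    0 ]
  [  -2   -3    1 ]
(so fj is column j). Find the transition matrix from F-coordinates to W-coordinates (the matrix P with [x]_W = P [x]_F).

Column j of P is [bj]_W, since P maps F-coordinates to W-coordinates.
Expressing b1 in W: b1 = -2f1 + f2 + f3, so column 1 of P is <-2, 1, 1>.
Doing the same for each bj gives P = [[-2, 2, -2], [1, 2, 1], [1, -1, -2]].

[[-2, 2, -2], [1, 2, 1], [1, -1, -2]]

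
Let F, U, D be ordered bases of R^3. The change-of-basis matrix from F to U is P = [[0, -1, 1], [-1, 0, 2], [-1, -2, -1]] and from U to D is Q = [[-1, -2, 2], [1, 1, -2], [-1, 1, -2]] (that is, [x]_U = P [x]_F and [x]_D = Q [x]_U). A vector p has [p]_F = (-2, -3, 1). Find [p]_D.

(2, -6, -14)

Apply P to get U-coordinates (4, 4, 7), then Q to get D-coordinates.
The result is [p]_D = (2, -6, -14).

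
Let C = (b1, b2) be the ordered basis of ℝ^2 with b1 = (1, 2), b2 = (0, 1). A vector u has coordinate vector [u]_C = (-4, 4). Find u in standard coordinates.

(-4, -4)

The coordinates say u = -4b1 + 4b2; adding the scaled basis vectors gives (-4, -4).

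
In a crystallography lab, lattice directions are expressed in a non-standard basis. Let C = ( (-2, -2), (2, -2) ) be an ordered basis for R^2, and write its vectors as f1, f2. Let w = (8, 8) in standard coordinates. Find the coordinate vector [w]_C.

Write w = c_1 f1 + c_2 f2 and solve for the c_i.
System: -2c_1 + 2c_2 = 8, -2c_1 - 2c_2 = 8; solving gives c_1 = -4, c_2 = 0.
Check: -4f1 + 0·f2 = (8, 8).

(-4, 0)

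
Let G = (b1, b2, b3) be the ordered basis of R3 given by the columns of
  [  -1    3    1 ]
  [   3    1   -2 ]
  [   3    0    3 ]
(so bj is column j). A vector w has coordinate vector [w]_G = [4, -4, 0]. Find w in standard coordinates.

By definition w = 4b1 - 4b2 + 0·b3.
Summing componentwise gives [-16, 8, 12].

[-16, 8, 12]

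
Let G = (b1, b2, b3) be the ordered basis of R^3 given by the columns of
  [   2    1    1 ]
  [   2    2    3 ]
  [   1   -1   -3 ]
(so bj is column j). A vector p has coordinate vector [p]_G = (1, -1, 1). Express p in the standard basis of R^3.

By definition p = b1 - b2 + b3.
Summing componentwise gives (2, 3, -1).

(2, 3, -1)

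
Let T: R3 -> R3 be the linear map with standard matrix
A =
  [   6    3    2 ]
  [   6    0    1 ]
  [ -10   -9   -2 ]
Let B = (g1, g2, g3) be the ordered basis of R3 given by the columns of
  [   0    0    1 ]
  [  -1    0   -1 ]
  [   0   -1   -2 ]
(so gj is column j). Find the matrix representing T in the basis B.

[[3, 3, -3], [-3, 2, -1], [-3, -2, -1]]

Let P have columns g1, ..., g3. Then [T]_B = P^(-1) A P.
Here det P = 1, so P^(-1) is integer; computing A P first and then P^(-1)(A P) gives [[3, 3, -3], [-3, 2, -1], [-3, -2, -1]].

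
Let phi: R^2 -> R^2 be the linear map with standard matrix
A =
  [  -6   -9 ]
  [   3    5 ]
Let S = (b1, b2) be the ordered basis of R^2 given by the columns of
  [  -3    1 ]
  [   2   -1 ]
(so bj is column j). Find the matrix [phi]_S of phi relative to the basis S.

[[-1, -1], [-3, 0]]

The j-th column of [phi]_S is [phi(bj)]_S.
phi(b1) = A b1 = [0, 1] = -b1 - 3b2, so column 1 is [-1, -3].
Repeating for b2 and assembling the columns gives [[-1, -1], [-3, 0]].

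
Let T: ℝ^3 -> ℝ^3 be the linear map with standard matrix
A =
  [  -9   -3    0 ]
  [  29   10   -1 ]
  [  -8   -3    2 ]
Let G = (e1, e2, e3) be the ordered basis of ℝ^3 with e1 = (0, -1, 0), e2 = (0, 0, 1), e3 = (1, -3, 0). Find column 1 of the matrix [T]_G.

Compute T(e1) = A e1 = (3, -10, 3) in standard coordinates.
Then write this in G-coordinates: solve for y in y_1 e1 + ... + y_3 e3 = (3, -10, 3).
This gives y = (1, 3, 3), which is column 1 of [T]_G.

(1, 3, 3)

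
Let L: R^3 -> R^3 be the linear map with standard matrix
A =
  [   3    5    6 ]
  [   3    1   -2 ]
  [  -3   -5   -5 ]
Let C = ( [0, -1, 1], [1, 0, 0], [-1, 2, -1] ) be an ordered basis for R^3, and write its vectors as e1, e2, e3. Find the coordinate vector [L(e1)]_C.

[-3, -2, -3]

Compute L(e1) = A e1 = [1, -3, 0] in standard coordinates.
Then write this in C-coordinates: solve for y in y_1 e1 + ... + y_3 e3 = [1, -3, 0].
This gives y = [-3, -2, -3], which is column 1 of [L]_C.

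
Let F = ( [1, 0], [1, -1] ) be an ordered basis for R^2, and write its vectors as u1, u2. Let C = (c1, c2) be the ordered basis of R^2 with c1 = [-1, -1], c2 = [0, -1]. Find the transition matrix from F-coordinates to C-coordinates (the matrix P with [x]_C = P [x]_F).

[[-1, -1], [1, 2]]

Let M have columns uj and N have columns cj. Then for every x, N [x]_C = x = M [x]_F, so P = N^(-1) M.
Since det N = 1, N^(-1) has integer entries; multiplying gives P = [[-1, -1], [1, 2]].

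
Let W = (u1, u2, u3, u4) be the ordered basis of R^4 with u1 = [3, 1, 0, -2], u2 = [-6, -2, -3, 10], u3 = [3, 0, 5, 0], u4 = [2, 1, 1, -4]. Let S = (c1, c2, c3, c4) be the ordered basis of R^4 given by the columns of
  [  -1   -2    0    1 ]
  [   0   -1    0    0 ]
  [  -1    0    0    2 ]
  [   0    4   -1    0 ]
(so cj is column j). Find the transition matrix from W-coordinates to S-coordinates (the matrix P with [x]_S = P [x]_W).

[[-2, 1, -1, 1], [-1, 2, 0, -1], [-2, -2, 0, 0], [-1, -1, 2, 1]]

Column j of P is [uj]_S, since P maps W-coordinates to S-coordinates.
Expressing u1 in S: u1 = -2c1 - c2 - 2c3 - c4, so column 1 of P is [-2, -1, -2, -1].
Doing the same for each uj gives P = [[-2, 1, -1, 1], [-1, 2, 0, -1], [-2, -2, 0, 0], [-1, -1, 2, 1]].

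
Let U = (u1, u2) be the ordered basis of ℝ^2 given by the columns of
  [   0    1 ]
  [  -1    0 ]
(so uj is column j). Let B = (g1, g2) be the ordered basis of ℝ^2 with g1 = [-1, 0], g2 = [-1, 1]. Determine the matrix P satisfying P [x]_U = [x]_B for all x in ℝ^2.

Let M have columns uj and N have columns gj. Then for every x, N [x]_B = x = M [x]_U, so P = N^(-1) M.
Since det N = -1, N^(-1) has integer entries; multiplying gives P = [[1, -1], [-1, 0]].

[[1, -1], [-1, 0]]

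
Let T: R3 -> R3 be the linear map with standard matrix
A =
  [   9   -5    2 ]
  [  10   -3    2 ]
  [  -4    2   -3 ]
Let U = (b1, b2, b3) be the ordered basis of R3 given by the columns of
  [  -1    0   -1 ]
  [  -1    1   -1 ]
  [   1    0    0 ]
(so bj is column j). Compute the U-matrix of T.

Let P have columns b1, ..., b3. Then [T]_U = P^(-1) A P.
Here det P = 1, so P^(-1) is integer; computing A P first and then P^(-1)(A P) gives [[-1, 2, 2], [-3, 2, -3], [3, 3, 2]].

[[-1, 2, 2], [-3, 2, -3], [3, 3, 2]]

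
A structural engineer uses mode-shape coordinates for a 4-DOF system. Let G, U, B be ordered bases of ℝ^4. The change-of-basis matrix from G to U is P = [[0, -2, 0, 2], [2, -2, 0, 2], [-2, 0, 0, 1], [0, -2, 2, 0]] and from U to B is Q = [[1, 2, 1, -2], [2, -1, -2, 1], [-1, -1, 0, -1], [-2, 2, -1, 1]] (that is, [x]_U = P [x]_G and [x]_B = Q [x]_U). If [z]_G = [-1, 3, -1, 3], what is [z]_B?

Apply P to get U-coordinates [0, -2, 5, -8], then Q to get B-coordinates.
The result is [z]_B = [17, -16, 10, -17].

[17, -16, 10, -17]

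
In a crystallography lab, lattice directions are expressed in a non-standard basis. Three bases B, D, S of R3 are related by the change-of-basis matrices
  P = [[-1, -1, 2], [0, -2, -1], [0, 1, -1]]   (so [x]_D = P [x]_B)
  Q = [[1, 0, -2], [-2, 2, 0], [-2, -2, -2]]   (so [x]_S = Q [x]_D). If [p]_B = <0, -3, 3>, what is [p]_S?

<21, -12, -12>

First [p]_D = P [p]_B = <9, 3, -6>.
Then [p]_S = Q [p]_D = <21, -12, -12>.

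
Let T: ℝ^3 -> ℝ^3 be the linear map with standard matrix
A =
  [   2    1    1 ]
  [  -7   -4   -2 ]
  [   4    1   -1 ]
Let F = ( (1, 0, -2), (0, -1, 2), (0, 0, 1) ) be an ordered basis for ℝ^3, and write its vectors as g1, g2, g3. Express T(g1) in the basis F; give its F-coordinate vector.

(0, 3, 0)

Column 1 of [T]_F is the F-coordinate vector of T(g1).
In standard coordinates T(g1) = A g1 = (0, -3, 6).
Converting to F: (0, -3, 6) = 0·g1 + 3g2 + 0·g3, so the coordinate vector is (0, 3, 0).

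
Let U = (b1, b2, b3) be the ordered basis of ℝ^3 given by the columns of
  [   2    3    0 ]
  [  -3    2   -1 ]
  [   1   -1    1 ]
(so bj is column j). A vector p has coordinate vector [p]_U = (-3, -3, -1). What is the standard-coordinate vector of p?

(-15, 4, -1)

By definition p = -3b1 - 3b2 - b3.
Summing componentwise gives (-15, 4, -1).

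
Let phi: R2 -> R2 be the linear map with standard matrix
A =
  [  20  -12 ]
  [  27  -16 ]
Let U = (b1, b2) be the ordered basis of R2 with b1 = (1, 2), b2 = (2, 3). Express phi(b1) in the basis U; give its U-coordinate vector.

(2, -3)

Column 1 of [phi]_U is the U-coordinate vector of phi(b1).
In standard coordinates phi(b1) = A b1 = (-4, -5).
Converting to U: (-4, -5) = 2b1 - 3b2, so the coordinate vector is (2, -3).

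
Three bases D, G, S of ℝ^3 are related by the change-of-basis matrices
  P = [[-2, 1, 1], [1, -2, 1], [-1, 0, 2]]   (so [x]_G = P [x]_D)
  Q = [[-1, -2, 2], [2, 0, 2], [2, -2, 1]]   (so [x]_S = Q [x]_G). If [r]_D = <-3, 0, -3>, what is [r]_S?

Apply P to get G-coordinates <3, -6, -3>, then Q to get S-coordinates.
The result is [r]_S = <3, 0, 15>.

<3, 0, 15>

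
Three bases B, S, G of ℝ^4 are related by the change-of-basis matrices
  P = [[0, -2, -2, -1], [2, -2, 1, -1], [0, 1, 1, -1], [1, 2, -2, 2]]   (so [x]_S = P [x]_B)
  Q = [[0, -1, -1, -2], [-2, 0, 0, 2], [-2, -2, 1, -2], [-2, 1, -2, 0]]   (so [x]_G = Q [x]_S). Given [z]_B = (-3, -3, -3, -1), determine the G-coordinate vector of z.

(17, -36, -17, -18)

Apply P to get S-coordinates (13, -2, -5, -5), then Q to get G-coordinates.
The result is [z]_G = (17, -36, -17, -18).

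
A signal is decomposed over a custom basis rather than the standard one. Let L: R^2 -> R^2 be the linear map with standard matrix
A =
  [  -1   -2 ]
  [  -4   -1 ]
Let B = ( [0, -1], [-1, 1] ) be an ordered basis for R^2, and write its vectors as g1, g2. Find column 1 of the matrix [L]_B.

Compute L(g1) = A g1 = [2, 1] in standard coordinates.
Then write this in B-coordinates: solve for y in y_1 g1 + y_2 g2 = [2, 1].
This gives y = [-3, -2], which is column 1 of [L]_B.

[-3, -2]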